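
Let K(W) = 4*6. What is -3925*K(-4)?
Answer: -94200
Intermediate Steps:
K(W) = 24
-3925*K(-4) = -3925*24 = -94200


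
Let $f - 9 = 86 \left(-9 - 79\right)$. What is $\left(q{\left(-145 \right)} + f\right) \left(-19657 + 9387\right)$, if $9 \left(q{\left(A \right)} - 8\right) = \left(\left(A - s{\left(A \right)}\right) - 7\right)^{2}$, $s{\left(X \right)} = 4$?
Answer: $49778690$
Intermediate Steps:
$f = -7559$ ($f = 9 + 86 \left(-9 - 79\right) = 9 + 86 \left(-88\right) = 9 - 7568 = -7559$)
$q{\left(A \right)} = 8 + \frac{\left(-11 + A\right)^{2}}{9}$ ($q{\left(A \right)} = 8 + \frac{\left(\left(A - 4\right) - 7\right)^{2}}{9} = 8 + \frac{\left(\left(-4 + A\right) - 7\right)^{2}}{9} = 8 + \frac{\left(-11 + A\right)^{2}}{9}$)
$\left(q{\left(-145 \right)} + f\right) \left(-19657 + 9387\right) = \left(\left(8 + \frac{\left(11 - -145\right)^{2}}{9}\right) - 7559\right) \left(-19657 + 9387\right) = \left(\left(8 + \frac{\left(11 + 145\right)^{2}}{9}\right) - 7559\right) \left(-10270\right) = \left(\left(8 + \frac{156^{2}}{9}\right) - 7559\right) \left(-10270\right) = \left(\left(8 + \frac{1}{9} \cdot 24336\right) - 7559\right) \left(-10270\right) = \left(\left(8 + 2704\right) - 7559\right) \left(-10270\right) = \left(2712 - 7559\right) \left(-10270\right) = \left(-4847\right) \left(-10270\right) = 49778690$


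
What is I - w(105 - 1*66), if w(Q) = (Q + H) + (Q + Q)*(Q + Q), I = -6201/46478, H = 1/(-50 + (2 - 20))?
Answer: -569180623/92956 ≈ -6123.1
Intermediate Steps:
H = -1/68 (H = 1/(-50 - 18) = 1/(-68) = -1/68 ≈ -0.014706)
I = -6201/46478 (I = -6201*1/46478 = -6201/46478 ≈ -0.13342)
w(Q) = -1/68 + Q + 4*Q² (w(Q) = (Q - 1/68) + (Q + Q)*(Q + Q) = (-1/68 + Q) + (2*Q)*(2*Q) = (-1/68 + Q) + 4*Q² = -1/68 + Q + 4*Q²)
I - w(105 - 1*66) = -6201/46478 - (-1/68 + (105 - 1*66) + 4*(105 - 1*66)²) = -6201/46478 - (-1/68 + (105 - 66) + 4*(105 - 66)²) = -6201/46478 - (-1/68 + 39 + 4*39²) = -6201/46478 - (-1/68 + 39 + 4*1521) = -6201/46478 - (-1/68 + 39 + 6084) = -6201/46478 - 1*416363/68 = -6201/46478 - 416363/68 = -569180623/92956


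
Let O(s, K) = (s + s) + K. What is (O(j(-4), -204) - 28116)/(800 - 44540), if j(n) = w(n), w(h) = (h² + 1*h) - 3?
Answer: 4717/7290 ≈ 0.64705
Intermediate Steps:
w(h) = -3 + h + h² (w(h) = (h² + h) - 3 = (h + h²) - 3 = -3 + h + h²)
j(n) = -3 + n + n²
O(s, K) = K + 2*s (O(s, K) = 2*s + K = K + 2*s)
(O(j(-4), -204) - 28116)/(800 - 44540) = ((-204 + 2*(-3 - 4 + (-4)²)) - 28116)/(800 - 44540) = ((-204 + 2*(-3 - 4 + 16)) - 28116)/(-43740) = ((-204 + 2*9) - 28116)*(-1/43740) = ((-204 + 18) - 28116)*(-1/43740) = (-186 - 28116)*(-1/43740) = -28302*(-1/43740) = 4717/7290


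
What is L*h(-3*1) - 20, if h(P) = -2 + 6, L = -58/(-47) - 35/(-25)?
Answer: -2224/235 ≈ -9.4638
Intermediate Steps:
L = 619/235 (L = -58*(-1/47) - 35*(-1/25) = 58/47 + 7/5 = 619/235 ≈ 2.6340)
h(P) = 4
L*h(-3*1) - 20 = (619/235)*4 - 20 = 2476/235 - 20 = -2224/235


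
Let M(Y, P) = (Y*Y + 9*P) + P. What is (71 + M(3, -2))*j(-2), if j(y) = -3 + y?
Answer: -300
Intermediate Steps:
M(Y, P) = Y² + 10*P (M(Y, P) = (Y² + 9*P) + P = Y² + 10*P)
(71 + M(3, -2))*j(-2) = (71 + (3² + 10*(-2)))*(-3 - 2) = (71 + (9 - 20))*(-5) = (71 - 11)*(-5) = 60*(-5) = -300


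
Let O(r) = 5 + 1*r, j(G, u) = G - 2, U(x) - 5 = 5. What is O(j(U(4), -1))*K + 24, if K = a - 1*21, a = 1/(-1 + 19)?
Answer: -4469/18 ≈ -248.28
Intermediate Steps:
U(x) = 10 (U(x) = 5 + 5 = 10)
j(G, u) = -2 + G
a = 1/18 ≈ 0.055556
O(r) = 5 + r
K = -377/18 (K = 1/18 - 1*21 = 1/18 - 21 = -377/18 ≈ -20.944)
O(j(U(4), -1))*K + 24 = (5 + (-2 + 10))*(-377/18) + 24 = (5 + 8)*(-377/18) + 24 = 13*(-377/18) + 24 = -4901/18 + 24 = -4469/18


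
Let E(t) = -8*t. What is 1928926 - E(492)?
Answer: 1932862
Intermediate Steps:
1928926 - E(492) = 1928926 - (-8)*492 = 1928926 - 1*(-3936) = 1928926 + 3936 = 1932862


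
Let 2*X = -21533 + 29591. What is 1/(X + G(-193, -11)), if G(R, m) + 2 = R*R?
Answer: 1/41276 ≈ 2.4227e-5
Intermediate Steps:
G(R, m) = -2 + R² (G(R, m) = -2 + R*R = -2 + R²)
X = 4029 (X = (-21533 + 29591)/2 = (½)*8058 = 4029)
1/(X + G(-193, -11)) = 1/(4029 + (-2 + (-193)²)) = 1/(4029 + (-2 + 37249)) = 1/(4029 + 37247) = 1/41276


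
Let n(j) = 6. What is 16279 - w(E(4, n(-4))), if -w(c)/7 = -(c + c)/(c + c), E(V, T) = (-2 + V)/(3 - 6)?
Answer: 16272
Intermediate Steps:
E(V, T) = ⅔ - V/3 (E(V, T) = (-2 + V)/(-3) = (-2 + V)*(-⅓) = ⅔ - V/3)
w(c) = 7 (w(c) = -(-7)*(c + c)/(c + c) = -(-7)*(2*c)/((2*c)) = -(-7)*(2*c)*(1/(2*c)) = -(-7) = -7*(-1) = 7)
16279 - w(E(4, n(-4))) = 16279 - 1*7 = 16279 - 7 = 16272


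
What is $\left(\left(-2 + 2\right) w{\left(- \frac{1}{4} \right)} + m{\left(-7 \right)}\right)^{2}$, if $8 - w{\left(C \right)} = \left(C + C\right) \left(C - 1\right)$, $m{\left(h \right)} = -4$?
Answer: $16$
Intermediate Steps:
$w{\left(C \right)} = 8 - 2 C \left(-1 + C\right)$ ($w{\left(C \right)} = 8 - \left(C + C\right) \left(C - 1\right) = 8 - 2 C \left(-1 + C\right)$)
$\left(\left(-2 + 2\right) w{\left(- \frac{1}{4} \right)} + m{\left(-7 \right)}\right)^{2} = \left(\left(-2 + 2\right) \left(8 - 2 \left(- \frac{1}{4}\right)^{2} + 2 \left(- \frac{1}{4}\right)\right) - 4\right)^{2} = \left(0 \left(8 - 2 \left(\left(-1\right) \frac{1}{4}\right)^{2} + 2 \left(\left(-1\right) \frac{1}{4}\right)\right) - 4\right)^{2} = \left(0 \left(8 - 2 \left(- \frac{1}{4}\right)^{2} + 2 \left(- \frac{1}{4}\right)\right) - 4\right)^{2} = \left(0 \left(8 - \frac{1}{8} - \frac{1}{2}\right) - 4\right)^{2} = \left(0 \cdot \frac{59}{8} - 4\right)^{2} = \left(0 - 4\right)^{2} = \left(-4\right)^{2} = 16$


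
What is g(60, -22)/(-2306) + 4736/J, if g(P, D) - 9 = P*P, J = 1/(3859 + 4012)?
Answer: 85960887527/2306 ≈ 3.7277e+7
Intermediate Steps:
J = 1/7871 ≈ 0.00012705
g(P, D) = 9 + P**2 (g(P, D) = 9 + P*P = 9 + P**2)
g(60, -22)/(-2306) + 4736/J = (9 + 60**2)/(-2306) + 4736/(1/7871) = (9 + 3600)*(-1/2306) + 4736*7871 = 3609*(-1/2306) + 37277056 = -3609/2306 + 37277056 = 85960887527/2306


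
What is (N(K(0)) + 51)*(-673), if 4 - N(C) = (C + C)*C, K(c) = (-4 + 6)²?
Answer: -15479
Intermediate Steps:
K(c) = 4 (K(c) = 2² = 4)
N(C) = 4 - 2*C² (N(C) = 4 - (C + C)*C = 4 - 2*C*C = 4 - 2*C²)
(N(K(0)) + 51)*(-673) = ((4 - 2*4²) + 51)*(-673) = ((4 - 2*16) + 51)*(-673) = ((4 - 32) + 51)*(-673) = (-28 + 51)*(-673) = 23*(-673) = -15479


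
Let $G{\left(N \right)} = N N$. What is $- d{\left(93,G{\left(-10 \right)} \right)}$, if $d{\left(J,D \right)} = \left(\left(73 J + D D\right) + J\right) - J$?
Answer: $-16789$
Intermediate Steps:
$G{\left(N \right)} = N^{2}$
$d{\left(J,D \right)} = D^{2} + 73 J$ ($d{\left(J,D \right)} = \left(\left(73 J + D^{2}\right) + J\right) - J = \left(\left(D^{2} + 73 J\right) + J\right) - J = \left(D^{2} + 74 J\right) - J = D^{2} + 73 J$)
$- d{\left(93,G{\left(-10 \right)} \right)} = - (\left(\left(-10\right)^{2}\right)^{2} + 73 \cdot 93) = - (100^{2} + 6789) = - (10000 + 6789) = \left(-1\right) 16789 = -16789$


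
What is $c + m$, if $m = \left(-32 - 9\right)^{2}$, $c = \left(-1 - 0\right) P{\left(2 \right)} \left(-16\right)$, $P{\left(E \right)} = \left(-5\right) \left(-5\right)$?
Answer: $2081$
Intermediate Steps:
$P{\left(E \right)} = 25$
$c = 400$ ($c = \left(-1 - 0\right) 25 \left(-16\right) = \left(-1 + 0\right) 25 \left(-16\right) = \left(-1\right) 25 \left(-16\right) = \left(-25\right) \left(-16\right) = 400$)
$m = 1681$ ($m = \left(-41\right)^{2} = 1681$)
$c + m = 400 + 1681 = 2081$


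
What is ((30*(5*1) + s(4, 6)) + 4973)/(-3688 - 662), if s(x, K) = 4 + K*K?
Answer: -1721/1450 ≈ -1.1869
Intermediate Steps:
s(x, K) = 4 + K²
((30*(5*1) + s(4, 6)) + 4973)/(-3688 - 662) = ((30*(5*1) + (4 + 6²)) + 4973)/(-3688 - 662) = ((30*5 + (4 + 36)) + 4973)/(-4350) = ((150 + 40) + 4973)*(-1/4350) = (190 + 4973)*(-1/4350) = 5163*(-1/4350) = -1721/1450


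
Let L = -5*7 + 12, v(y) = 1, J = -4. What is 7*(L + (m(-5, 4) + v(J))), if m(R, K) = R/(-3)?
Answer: -427/3 ≈ -142.33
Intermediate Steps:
m(R, K) = -R/3 (m(R, K) = R*(-⅓) = -R/3)
L = -23 (L = -35 + 12 = -23)
7*(L + (m(-5, 4) + v(J))) = 7*(-23 + (-⅓*(-5) + 1)) = 7*(-23 + (5/3 + 1)) = 7*(-23 + 8/3) = 7*(-61/3) = -427/3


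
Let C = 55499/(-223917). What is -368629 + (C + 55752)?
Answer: -70058534708/223917 ≈ -3.1288e+5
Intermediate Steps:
C = -55499/223917 (C = 55499*(-1/223917) = -55499/223917 ≈ -0.24786)
-368629 + (C + 55752) = -368629 + (-55499/223917 + 55752) = -368629 + 12483765085/223917 = -70058534708/223917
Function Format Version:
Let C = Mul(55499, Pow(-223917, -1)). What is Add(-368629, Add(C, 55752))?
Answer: Rational(-70058534708, 223917) ≈ -3.1288e+5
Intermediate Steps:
C = Rational(-55499, 223917) (C = Mul(55499, Rational(-1, 223917)) = Rational(-55499, 223917) ≈ -0.24786)
Add(-368629, Add(C, 55752)) = Add(-368629, Add(Rational(-55499, 223917), 55752)) = Add(-368629, Rational(12483765085, 223917)) = Rational(-70058534708, 223917)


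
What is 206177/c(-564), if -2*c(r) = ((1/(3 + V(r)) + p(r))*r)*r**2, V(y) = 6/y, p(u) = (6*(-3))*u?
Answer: 57935737/255905462020032 ≈ 2.2640e-7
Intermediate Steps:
p(u) = -18*u
c(r) = -r**3*(1/(3 + 6/r) - 18*r)/2 (c(r) = -(1/(3 + 6/r) - 18*r)*r*r**2/2 = -r*(1/(3 + 6/r) - 18*r)*r**2/2 = -r**3*(1/(3 + 6/r) - 18*r)/2)
206177/c(-564) = 206177/(((1/6)*(-564)**4*(107 + 54*(-564))/(2 - 564))) = 206177/(((1/6)*101185065216*(107 - 30456)/(-562))) = 206177/(((1/6)*101185065216*(-1/562)*(-30349))) = 206177/(255905462020032/281) = 206177*(281/255905462020032) = 57935737/255905462020032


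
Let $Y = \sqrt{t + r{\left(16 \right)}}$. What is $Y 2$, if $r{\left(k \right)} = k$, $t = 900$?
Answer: $4 \sqrt{229} \approx 60.531$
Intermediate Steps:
$Y = 2 \sqrt{229}$ ($Y = \sqrt{900 + 16} = \sqrt{916} = 2 \sqrt{229} \approx 30.266$)
$Y 2 = 2 \sqrt{229} \cdot 2 = 4 \sqrt{229}$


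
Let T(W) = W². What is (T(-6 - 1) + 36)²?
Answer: 7225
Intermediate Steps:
(T(-6 - 1) + 36)² = ((-6 - 1)² + 36)² = ((-7)² + 36)² = (49 + 36)² = 85² = 7225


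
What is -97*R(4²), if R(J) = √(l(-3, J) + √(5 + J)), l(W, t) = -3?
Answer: -97*√(-3 + √21) ≈ -122.03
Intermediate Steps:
R(J) = √(-3 + √(5 + J))
-97*R(4²) = -97*√(-3 + √(5 + 4²)) = -97*√(-3 + √(5 + 16)) = -97*√(-3 + √21)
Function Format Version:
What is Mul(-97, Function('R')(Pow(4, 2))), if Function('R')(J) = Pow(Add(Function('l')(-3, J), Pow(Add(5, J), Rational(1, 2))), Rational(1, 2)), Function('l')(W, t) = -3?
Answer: Mul(-97, Pow(Add(-3, Pow(21, Rational(1, 2))), Rational(1, 2))) ≈ -122.03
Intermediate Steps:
Function('R')(J) = Pow(Add(-3, Pow(Add(5, J), Rational(1, 2))), Rational(1, 2))
Mul(-97, Function('R')(Pow(4, 2))) = Mul(-97, Pow(Add(-3, Pow(Add(5, Pow(4, 2)), Rational(1, 2))), Rational(1, 2))) = Mul(-97, Pow(Add(-3, Pow(Add(5, 16), Rational(1, 2))), Rational(1, 2))) = Mul(-97, Pow(Add(-3, Pow(21, Rational(1, 2))), Rational(1, 2)))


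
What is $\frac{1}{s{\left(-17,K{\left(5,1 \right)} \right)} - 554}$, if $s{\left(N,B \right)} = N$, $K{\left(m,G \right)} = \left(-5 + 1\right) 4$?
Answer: $- \frac{1}{571} \approx -0.0017513$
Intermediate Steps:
$K{\left(m,G \right)} = -16$ ($K{\left(m,G \right)} = \left(-4\right) 4 = -16$)
$\frac{1}{s{\left(-17,K{\left(5,1 \right)} \right)} - 554} = \frac{1}{-17 - 554} = \frac{1}{-571} = - \frac{1}{571}$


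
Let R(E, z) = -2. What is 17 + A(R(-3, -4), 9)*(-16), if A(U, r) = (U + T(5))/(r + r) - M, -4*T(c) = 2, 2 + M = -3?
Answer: -547/9 ≈ -60.778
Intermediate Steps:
M = -5 (M = -2 - 3 = -5)
T(c) = -1/2 (T(c) = -1/4*2 = -1/2)
A(U, r) = 5 + (-1/2 + U)/(2*r) (A(U, r) = (U - 1/2)/(r + r) - 1*(-5) = (-1/2 + U)/((2*r)) + 5 = (-1/2 + U)*(1/(2*r)) + 5 = (-1/2 + U)/(2*r) + 5 = 5 + (-1/2 + U)/(2*r))
17 + A(R(-3, -4), 9)*(-16) = 17 + ((1/4)*(-1 + 2*(-2) + 20*9)/9)*(-16) = 17 + ((1/4)*(1/9)*(-1 - 4 + 180))*(-16) = 17 + ((1/4)*(1/9)*175)*(-16) = 17 + (175/36)*(-16) = 17 - 700/9 = -547/9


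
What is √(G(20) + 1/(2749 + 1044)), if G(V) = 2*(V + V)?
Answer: √1150951713/3793 ≈ 8.9443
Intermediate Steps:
G(V) = 4*V (G(V) = 2*(2*V) = 4*V)
√(G(20) + 1/(2749 + 1044)) = √(4*20 + 1/(2749 + 1044)) = √(80 + 1/3793) = √(303441/3793) = √1150951713/3793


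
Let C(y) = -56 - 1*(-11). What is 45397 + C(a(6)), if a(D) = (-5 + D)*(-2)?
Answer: 45352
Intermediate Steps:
a(D) = 10 - 2*D
C(y) = -45 (C(y) = -56 + 11 = -45)
45397 + C(a(6)) = 45397 - 45 = 45352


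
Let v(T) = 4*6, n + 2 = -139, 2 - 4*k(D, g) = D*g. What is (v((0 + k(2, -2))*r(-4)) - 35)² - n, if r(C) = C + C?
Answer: 262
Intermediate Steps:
k(D, g) = ½ - D*g/4
n = -141 (n = -2 - 139 = -141)
r(C) = 2*C
v(T) = 24
(v((0 + k(2, -2))*r(-4)) - 35)² - n = (24 - 35)² - 1*(-141) = (-11)² + 141 = 121 + 141 = 262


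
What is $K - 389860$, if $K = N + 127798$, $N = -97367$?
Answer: $-359429$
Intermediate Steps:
$K = 30431$ ($K = -97367 + 127798 = 30431$)
$K - 389860 = 30431 - 389860 = -359429$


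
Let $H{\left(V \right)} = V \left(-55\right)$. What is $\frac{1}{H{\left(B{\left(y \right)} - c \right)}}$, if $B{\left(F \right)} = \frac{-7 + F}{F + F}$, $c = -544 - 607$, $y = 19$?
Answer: $- \frac{19}{1203125} \approx -1.5792 \cdot 10^{-5}$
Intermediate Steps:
$c = -1151$ ($c = -544 - 607 = -1151$)
$B{\left(F \right)} = \frac{-7 + F}{2 F}$
$H{\left(V \right)} = - 55 V$
$\frac{1}{H{\left(B{\left(y \right)} - c \right)}} = \frac{1}{\left(-55\right) \left(\frac{-7 + 19}{2 \cdot 19} - -1151\right)} = \frac{1}{\left(-55\right) \left(\frac{1}{2} \cdot \frac{1}{19} \cdot 12 + 1151\right)} = \frac{1}{\left(-55\right) \left(\frac{6}{19} + 1151\right)} = \frac{1}{\left(-55\right) \frac{21875}{19}} = \frac{1}{- \frac{1203125}{19}} = - \frac{19}{1203125}$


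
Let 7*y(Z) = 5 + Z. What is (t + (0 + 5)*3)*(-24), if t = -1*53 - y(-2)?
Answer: 6456/7 ≈ 922.29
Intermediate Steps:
y(Z) = 5/7 + Z/7 (y(Z) = (5 + Z)/7 = 5/7 + Z/7)
t = -374/7 (t = -1*53 - (5/7 + (⅐)*(-2)) = -53 - (5/7 - 2/7) = -53 - 1*3/7 = -53 - 3/7 = -374/7 ≈ -53.429)
(t + (0 + 5)*3)*(-24) = (-374/7 + (0 + 5)*3)*(-24) = (-374/7 + 5*3)*(-24) = (-374/7 + 15)*(-24) = -269/7*(-24) = 6456/7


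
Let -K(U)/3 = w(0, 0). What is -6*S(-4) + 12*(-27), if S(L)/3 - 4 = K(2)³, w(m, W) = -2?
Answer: -4284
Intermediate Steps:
K(U) = 6 (K(U) = -3*(-2) = 6)
S(L) = 660 (S(L) = 12 + 3*6³ = 12 + 3*216 = 12 + 648 = 660)
-6*S(-4) + 12*(-27) = -6*660 + 12*(-27) = -3960 - 324 = -4284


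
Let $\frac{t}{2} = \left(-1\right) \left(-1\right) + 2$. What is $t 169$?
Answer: $1014$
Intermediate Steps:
$t = 6$ ($t = 2 \left(\left(-1\right) \left(-1\right) + 2\right) = 2 \left(1 + 2\right) = 2 \cdot 3 = 6$)
$t 169 = 6 \cdot 169 = 1014$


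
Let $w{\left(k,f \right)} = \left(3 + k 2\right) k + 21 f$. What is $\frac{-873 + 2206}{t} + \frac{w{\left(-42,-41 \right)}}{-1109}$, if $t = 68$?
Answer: $\frac{1305509}{75412} \approx 17.312$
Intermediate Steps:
$w{\left(k,f \right)} = 21 f + k \left(3 + 2 k\right)$ ($w{\left(k,f \right)} = \left(3 + 2 k\right) k + 21 f = k \left(3 + 2 k\right) + 21 f = 21 f + k \left(3 + 2 k\right)$)
$\frac{-873 + 2206}{t} + \frac{w{\left(-42,-41 \right)}}{-1109} = \frac{-873 + 2206}{68} + \frac{2 \left(-42\right)^{2} + 3 \left(-42\right) + 21 \left(-41\right)}{-1109} = 1333 \cdot \frac{1}{68} + \left(2 \cdot 1764 - 126 - 861\right) \left(- \frac{1}{1109}\right) = \frac{1333}{68} + \left(3528 - 126 - 861\right) \left(- \frac{1}{1109}\right) = \frac{1333}{68} + 2541 \left(- \frac{1}{1109}\right) = \frac{1333}{68} - \frac{2541}{1109} = \frac{1305509}{75412}$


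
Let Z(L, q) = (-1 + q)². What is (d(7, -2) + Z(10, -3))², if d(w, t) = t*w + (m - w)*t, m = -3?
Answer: 484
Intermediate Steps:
d(w, t) = t*w + t*(-3 - w) (d(w, t) = t*w + (-3 - w)*t = t*w + t*(-3 - w))
(d(7, -2) + Z(10, -3))² = (-3*(-2) + (-1 - 3)²)² = (6 + (-4)²)² = (6 + 16)² = 22² = 484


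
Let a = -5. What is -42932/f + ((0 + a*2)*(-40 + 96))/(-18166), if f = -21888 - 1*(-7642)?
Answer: 196970118/64698209 ≈ 3.0444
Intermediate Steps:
f = -14246 (f = -21888 + 7642 = -14246)
-42932/f + ((0 + a*2)*(-40 + 96))/(-18166) = -42932/(-14246) + ((0 - 5*2)*(-40 + 96))/(-18166) = -42932*(-1/14246) + ((0 - 10)*56)*(-1/18166) = 21466/7123 - 10*56*(-1/18166) = 21466/7123 - 560*(-1/18166) = 21466/7123 + 280/9083 = 196970118/64698209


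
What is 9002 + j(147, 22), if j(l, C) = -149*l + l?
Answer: -12754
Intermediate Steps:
j(l, C) = -148*l
9002 + j(147, 22) = 9002 - 148*147 = 9002 - 21756 = -12754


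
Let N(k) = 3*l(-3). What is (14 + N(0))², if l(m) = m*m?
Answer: 1681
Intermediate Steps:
l(m) = m²
N(k) = 27 (N(k) = 3*(-3)² = 3*9 = 27)
(14 + N(0))² = (14 + 27)² = 41² = 1681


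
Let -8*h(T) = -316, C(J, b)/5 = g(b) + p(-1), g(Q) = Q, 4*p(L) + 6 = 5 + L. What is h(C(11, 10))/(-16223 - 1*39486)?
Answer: -79/111418 ≈ -0.00070904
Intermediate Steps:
p(L) = -¼ + L/4 (p(L) = -3/2 + (5 + L)/4 = -3/2 + (5/4 + L/4) = -¼ + L/4)
C(J, b) = -5/2 + 5*b (C(J, b) = 5*(b + (-¼ + (¼)*(-1))) = 5*(b + (-¼ - ¼)) = 5*(b - ½) = 5*(-½ + b) = -5/2 + 5*b)
h(T) = 79/2 (h(T) = -⅛*(-316) = 79/2)
h(C(11, 10))/(-16223 - 1*39486) = 79/(2*(-16223 - 1*39486)) = 79/(2*(-16223 - 39486)) = (79/2)/(-55709) = (79/2)*(-1/55709) = -79/111418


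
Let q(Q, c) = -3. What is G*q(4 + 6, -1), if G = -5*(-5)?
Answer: -75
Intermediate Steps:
G = 25
G*q(4 + 6, -1) = 25*(-3) = -75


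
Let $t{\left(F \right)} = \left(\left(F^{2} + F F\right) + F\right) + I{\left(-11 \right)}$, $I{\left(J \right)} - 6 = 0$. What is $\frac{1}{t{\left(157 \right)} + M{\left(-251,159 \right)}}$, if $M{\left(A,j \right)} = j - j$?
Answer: $\frac{1}{49461} \approx 2.0218 \cdot 10^{-5}$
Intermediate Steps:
$M{\left(A,j \right)} = 0$
$I{\left(J \right)} = 6$ ($I{\left(J \right)} = 6 + 0 = 6$)
$t{\left(F \right)} = 6 + F + 2 F^{2}$ ($t{\left(F \right)} = \left(\left(F^{2} + F F\right) + F\right) + 6 = \left(\left(F^{2} + F^{2}\right) + F\right) + 6 = \left(2 F^{2} + F\right) + 6 = \left(F + 2 F^{2}\right) + 6 = 6 + F + 2 F^{2}$)
$\frac{1}{t{\left(157 \right)} + M{\left(-251,159 \right)}} = \frac{1}{\left(6 + 157 + 2 \cdot 157^{2}\right) + 0} = \frac{1}{\left(6 + 157 + 2 \cdot 24649\right) + 0} = \frac{1}{\left(6 + 157 + 49298\right) + 0} = \frac{1}{49461 + 0} = \frac{1}{49461}$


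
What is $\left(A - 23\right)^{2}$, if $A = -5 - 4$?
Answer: $1024$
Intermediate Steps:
$A = -9$ ($A = -5 - 4 = -9$)
$\left(A - 23\right)^{2} = \left(-9 - 23\right)^{2} = \left(-32\right)^{2} = 1024$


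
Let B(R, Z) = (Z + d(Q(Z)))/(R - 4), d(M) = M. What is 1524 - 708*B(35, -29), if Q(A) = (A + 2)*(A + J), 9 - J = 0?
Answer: -314544/31 ≈ -10147.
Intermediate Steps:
J = 9 (J = 9 - 1*0 = 9 + 0 = 9)
Q(A) = (2 + A)*(9 + A) (Q(A) = (A + 2)*(A + 9) = (2 + A)*(9 + A))
B(R, Z) = (18 + Z² + 12*Z)/(-4 + R) (B(R, Z) = (Z + (18 + Z² + 11*Z))/(R - 4) = (18 + Z² + 12*Z)/(-4 + R))
1524 - 708*B(35, -29) = 1524 - 708*(18 + (-29)² + 12*(-29))/(-4 + 35) = 1524 - 708*(18 + 841 - 348)/31 = 1524 - 708*511/31 = 1524 - 361788/31 = -314544/31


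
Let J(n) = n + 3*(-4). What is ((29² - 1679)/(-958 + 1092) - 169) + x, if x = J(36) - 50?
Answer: -13484/67 ≈ -201.25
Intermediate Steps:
J(n) = -12 + n (J(n) = n - 12 = -12 + n)
x = -26 (x = (-12 + 36) - 50 = 24 - 50 = -26)
((29² - 1679)/(-958 + 1092) - 169) + x = ((29² - 1679)/(-958 + 1092) - 169) - 26 = ((841 - 1679)/134 - 169) - 26 = (-838*1/134 - 169) - 26 = (-419/67 - 169) - 26 = -11742/67 - 26 = -13484/67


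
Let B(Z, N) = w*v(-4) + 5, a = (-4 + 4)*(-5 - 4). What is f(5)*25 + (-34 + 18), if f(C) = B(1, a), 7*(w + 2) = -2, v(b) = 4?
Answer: -837/7 ≈ -119.57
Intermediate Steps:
a = 0 (a = 0*(-9) = 0)
w = -16/7 (w = -2 + (⅐)*(-2) = -2 - 2/7 = -16/7 ≈ -2.2857)
B(Z, N) = -29/7 (B(Z, N) = -16/7*4 + 5 = -64/7 + 5 = -29/7)
f(C) = -29/7
f(5)*25 + (-34 + 18) = -29/7*25 + (-34 + 18) = -725/7 - 16 = -837/7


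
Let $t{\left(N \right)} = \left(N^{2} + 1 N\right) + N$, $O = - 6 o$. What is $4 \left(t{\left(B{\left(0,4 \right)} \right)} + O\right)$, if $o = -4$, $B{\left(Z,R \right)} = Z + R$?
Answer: $192$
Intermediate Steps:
$B{\left(Z,R \right)} = R + Z$
$O = 24$ ($O = \left(-6\right) \left(-4\right) = 24$)
$t{\left(N \right)} = N^{2} + 2 N$ ($t{\left(N \right)} = \left(N^{2} + N\right) + N = \left(N + N^{2}\right) + N = N^{2} + 2 N$)
$4 \left(t{\left(B{\left(0,4 \right)} \right)} + O\right) = 4 \left(\left(4 + 0\right) \left(2 + \left(4 + 0\right)\right) + 24\right) = 4 \left(4 \left(2 + 4\right) + 24\right) = 4 \left(4 \cdot 6 + 24\right) = 4 \left(24 + 24\right) = 4 \cdot 48 = 192$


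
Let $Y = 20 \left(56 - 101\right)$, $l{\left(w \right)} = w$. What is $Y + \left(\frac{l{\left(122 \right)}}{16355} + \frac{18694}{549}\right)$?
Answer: $- \frac{7775198152}{8978895} \approx -865.94$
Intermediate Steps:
$Y = -900$ ($Y = 20 \left(-45\right) = -900$)
$Y + \left(\frac{l{\left(122 \right)}}{16355} + \frac{18694}{549}\right) = -900 + \left(\frac{122}{16355} + \frac{18694}{549}\right) = -900 + \frac{305807348}{8978895} = - \frac{7775198152}{8978895}$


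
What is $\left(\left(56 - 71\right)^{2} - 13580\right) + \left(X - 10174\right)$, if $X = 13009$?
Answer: $-10520$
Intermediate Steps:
$\left(\left(56 - 71\right)^{2} - 13580\right) + \left(X - 10174\right) = \left(\left(56 - 71\right)^{2} - 13580\right) + \left(13009 - 10174\right) = \left(\left(-15\right)^{2} - 13580\right) + 2835 = \left(225 - 13580\right) + 2835 = -13355 + 2835 = -10520$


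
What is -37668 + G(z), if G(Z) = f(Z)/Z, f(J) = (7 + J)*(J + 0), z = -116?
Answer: -37777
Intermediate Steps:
f(J) = J*(7 + J) (f(J) = (7 + J)*J = J*(7 + J))
G(Z) = 7 + Z (G(Z) = (Z*(7 + Z))/Z = 7 + Z)
-37668 + G(z) = -37668 + (7 - 116) = -37668 - 109 = -37777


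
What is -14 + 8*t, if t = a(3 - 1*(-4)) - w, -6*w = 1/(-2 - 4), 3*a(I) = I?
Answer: 40/9 ≈ 4.4444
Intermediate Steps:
a(I) = I/3
w = 1/36 (w = -1/(6*(-2 - 4)) = -⅙/(-6) = -⅙*(-⅙) = 1/36 ≈ 0.027778)
t = 83/36 (t = (3 - 1*(-4))/3 - 1*1/36 = (3 + 4)/3 - 1/36 = (⅓)*7 - 1/36 = 7/3 - 1/36 = 83/36 ≈ 2.3056)
-14 + 8*t = -14 + 8*(83/36) = -14 + 166/9 = 40/9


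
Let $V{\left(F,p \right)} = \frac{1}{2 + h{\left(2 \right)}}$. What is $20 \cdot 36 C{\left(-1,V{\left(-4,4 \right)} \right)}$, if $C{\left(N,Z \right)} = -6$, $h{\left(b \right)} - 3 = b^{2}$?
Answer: $-4320$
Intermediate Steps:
$h{\left(b \right)} = 3 + b^{2}$
$V{\left(F,p \right)} = \frac{1}{9}$ ($V{\left(F,p \right)} = \frac{1}{2 + \left(3 + 2^{2}\right)} = \frac{1}{2 + \left(3 + 4\right)} = \frac{1}{2 + 7} = \frac{1}{9}$)
$20 \cdot 36 C{\left(-1,V{\left(-4,4 \right)} \right)} = 20 \cdot 36 \left(-6\right) = 720 \left(-6\right) = -4320$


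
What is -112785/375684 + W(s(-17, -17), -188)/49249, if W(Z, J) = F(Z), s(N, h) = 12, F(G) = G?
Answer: -1850013419/6167353772 ≈ -0.29997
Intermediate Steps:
W(Z, J) = Z
-112785/375684 + W(s(-17, -17), -188)/49249 = -112785/375684 + 12/49249 = -112785*1/375684 + 12*(1/49249) = -37595/125228 + 12/49249 = -1850013419/6167353772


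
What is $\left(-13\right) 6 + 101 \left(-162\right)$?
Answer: $-16440$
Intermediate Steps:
$\left(-13\right) 6 + 101 \left(-162\right) = -78 - 16362 = -16440$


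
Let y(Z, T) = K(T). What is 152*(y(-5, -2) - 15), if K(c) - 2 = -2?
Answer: -2280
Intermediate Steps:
K(c) = 0 (K(c) = 2 - 2 = 0)
y(Z, T) = 0
152*(y(-5, -2) - 15) = 152*(0 - 15) = 152*(-15) = -2280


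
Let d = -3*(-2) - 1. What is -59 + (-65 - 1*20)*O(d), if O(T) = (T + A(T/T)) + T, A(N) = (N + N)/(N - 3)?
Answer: -824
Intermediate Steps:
A(N) = 2*N/(-3 + N) (A(N) = (2*N)/(-3 + N) = 2*N/(-3 + N))
d = 5 (d = 6 - 1 = 5)
O(T) = -1 + 2*T (O(T) = (T + 2*(T/T)/(-3 + T/T)) + T = (T + 2*1/(-3 + 1)) + T = (T + 2*1/(-2)) + T = (T + 2*1*(-1/2)) + T = (T - 1) + T = (-1 + T) + T = -1 + 2*T)
-59 + (-65 - 1*20)*O(d) = -59 + (-65 - 1*20)*(-1 + 2*5) = -59 + (-65 - 20)*(-1 + 10) = -59 - 85*9 = -59 - 765 = -824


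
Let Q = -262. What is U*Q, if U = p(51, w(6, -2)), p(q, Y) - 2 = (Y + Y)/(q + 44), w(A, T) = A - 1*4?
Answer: -50828/95 ≈ -535.03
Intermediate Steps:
w(A, T) = -4 + A (w(A, T) = A - 4 = -4 + A)
p(q, Y) = 2 + 2*Y/(44 + q) (p(q, Y) = 2 + (Y + Y)/(q + 44) = 2 + (2*Y)/(44 + q) = 2 + 2*Y/(44 + q))
U = 194/95 (U = 2*(44 + (-4 + 6) + 51)/(44 + 51) = 2*(44 + 2 + 51)/95 = 2*(1/95)*97 = 194/95 ≈ 2.0421)
U*Q = (194/95)*(-262) = -50828/95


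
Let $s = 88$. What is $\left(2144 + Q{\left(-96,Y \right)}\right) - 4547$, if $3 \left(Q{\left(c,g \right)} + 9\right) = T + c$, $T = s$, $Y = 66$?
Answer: $- \frac{7244}{3} \approx -2414.7$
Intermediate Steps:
$T = 88$
$Q{\left(c,g \right)} = \frac{61}{3} + \frac{c}{3}$ ($Q{\left(c,g \right)} = -9 + \frac{88 + c}{3} = -9 + \left(\frac{88}{3} + \frac{c}{3}\right) = \frac{61}{3} + \frac{c}{3}$)
$\left(2144 + Q{\left(-96,Y \right)}\right) - 4547 = \left(2144 + \left(\frac{61}{3} + \frac{1}{3} \left(-96\right)\right)\right) - 4547 = \left(2144 + \left(\frac{61}{3} - 32\right)\right) - 4547 = \left(2144 - \frac{35}{3}\right) - 4547 = \frac{6397}{3} - 4547 = - \frac{7244}{3}$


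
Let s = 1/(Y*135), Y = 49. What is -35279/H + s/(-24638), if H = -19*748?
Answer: 2874892229509/1158138509220 ≈ 2.4823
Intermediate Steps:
s = 1/6615 (s = 1/(49*135) = 1/6615 ≈ 0.00015117)
H = -14212
-35279/H + s/(-24638) = -35279/(-14212) + (1/6615)/(-24638) = -35279*(-1/14212) + (1/6615)*(-1/24638) = 35279/14212 - 1/162980370 = 2874892229509/1158138509220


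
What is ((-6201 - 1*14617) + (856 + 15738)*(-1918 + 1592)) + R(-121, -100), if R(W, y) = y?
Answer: -5430562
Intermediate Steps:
((-6201 - 1*14617) + (856 + 15738)*(-1918 + 1592)) + R(-121, -100) = ((-6201 - 1*14617) + (856 + 15738)*(-1918 + 1592)) - 100 = ((-6201 - 14617) + 16594*(-326)) - 100 = (-20818 - 5409644) - 100 = -5430462 - 100 = -5430562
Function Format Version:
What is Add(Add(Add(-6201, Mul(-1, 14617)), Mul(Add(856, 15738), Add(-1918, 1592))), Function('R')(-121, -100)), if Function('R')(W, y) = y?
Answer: -5430562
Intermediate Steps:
Add(Add(Add(-6201, Mul(-1, 14617)), Mul(Add(856, 15738), Add(-1918, 1592))), Function('R')(-121, -100)) = Add(Add(Add(-6201, Mul(-1, 14617)), Mul(Add(856, 15738), Add(-1918, 1592))), -100) = Add(Add(Add(-6201, -14617), Mul(16594, -326)), -100) = Add(Add(-20818, -5409644), -100) = Add(-5430462, -100) = -5430562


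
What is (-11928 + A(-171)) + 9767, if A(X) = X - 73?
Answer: -2405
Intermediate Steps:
A(X) = -73 + X
(-11928 + A(-171)) + 9767 = (-11928 + (-73 - 171)) + 9767 = (-11928 - 244) + 9767 = -12172 + 9767 = -2405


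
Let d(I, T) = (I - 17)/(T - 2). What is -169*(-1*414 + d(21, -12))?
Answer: 490100/7 ≈ 70014.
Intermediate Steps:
d(I, T) = (-17 + I)/(-2 + T)
-169*(-1*414 + d(21, -12)) = -169*(-1*414 + (-17 + 21)/(-2 - 12)) = -169*(-414 + 4/(-14)) = -169*(-414 - 1/14*4) = -169*(-414 - 2/7) = -169*(-2900/7) = 490100/7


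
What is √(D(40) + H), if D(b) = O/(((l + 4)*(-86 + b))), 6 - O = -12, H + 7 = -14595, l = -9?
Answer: I*√193110415/115 ≈ 120.84*I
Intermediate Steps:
H = -14602 (H = -7 - 14595 = -14602)
O = 18 (O = 6 - 1*(-12) = 6 + 12 = 18)
D(b) = 18/(430 - 5*b) (D(b) = 18/(((-9 + 4)*(-86 + b))) = 18/((-5*(-86 + b))) = 18/(430 - 5*b))
√(D(40) + H) = √(18/(5*(86 - 1*40)) - 14602) = √(18/(5*(86 - 40)) - 14602) = √((18/5)/46 - 14602) = √((18/5)*(1/46) - 14602) = √(9/115 - 14602) = √(-1679221/115) = I*√193110415/115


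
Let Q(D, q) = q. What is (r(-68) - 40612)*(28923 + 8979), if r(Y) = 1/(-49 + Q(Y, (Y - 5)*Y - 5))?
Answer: -3778922619969/2455 ≈ -1.5393e+9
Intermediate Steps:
r(Y) = 1/(-54 + Y*(-5 + Y)) (r(Y) = 1/(-49 + ((Y - 5)*Y - 5)) = 1/(-49 + ((-5 + Y)*Y - 5)) = 1/(-49 + (Y*(-5 + Y) - 5)) = 1/(-49 + (-5 + Y*(-5 + Y))) = 1/(-54 + Y*(-5 + Y)))
(r(-68) - 40612)*(28923 + 8979) = (1/(-54 + (-68)² - 5*(-68)) - 40612)*(28923 + 8979) = (1/(-54 + 4624 + 340) - 40612)*37902 = (1/4910 - 40612)*37902 = -199404919/4910*37902 = -3778922619969/2455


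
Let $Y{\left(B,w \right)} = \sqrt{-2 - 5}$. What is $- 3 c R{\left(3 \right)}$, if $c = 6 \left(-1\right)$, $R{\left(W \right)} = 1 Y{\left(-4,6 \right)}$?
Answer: $18 i \sqrt{7} \approx 47.624 i$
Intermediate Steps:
$Y{\left(B,w \right)} = i \sqrt{7}$ ($Y{\left(B,w \right)} = \sqrt{-7} = i \sqrt{7}$)
$R{\left(W \right)} = i \sqrt{7}$ ($R{\left(W \right)} = 1 i \sqrt{7} = i \sqrt{7}$)
$c = -6$
$- 3 c R{\left(3 \right)} = \left(-3\right) \left(-6\right) i \sqrt{7} = 18 i \sqrt{7}$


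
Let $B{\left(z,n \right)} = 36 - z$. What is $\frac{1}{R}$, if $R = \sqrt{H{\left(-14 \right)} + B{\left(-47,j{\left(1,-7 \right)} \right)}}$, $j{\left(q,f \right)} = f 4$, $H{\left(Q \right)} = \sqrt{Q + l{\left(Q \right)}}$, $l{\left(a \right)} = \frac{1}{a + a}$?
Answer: $\frac{\sqrt{14}}{\sqrt{1162 + i \sqrt{2751}}} \approx 0.10968 - 0.0024741 i$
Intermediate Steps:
$l{\left(a \right)} = \frac{1}{2 a}$
$H{\left(Q \right)} = \sqrt{Q + \frac{1}{2 Q}}$
$j{\left(q,f \right)} = 4 f$
$R = \sqrt{83 + \frac{i \sqrt{2751}}{14}}$ ($R = \sqrt{\frac{\sqrt{\frac{2}{-14} + 4 \left(-14\right)}}{2} + \left(36 - -47\right)} = \sqrt{\frac{\sqrt{2 \left(- \frac{1}{14}\right) - 56}}{2} + \left(36 + 47\right)} = \sqrt{\frac{\sqrt{- \frac{1}{7} - 56}}{2} + 83} = \sqrt{\frac{\sqrt{- \frac{393}{7}}}{2} + 83} = \sqrt{\frac{\frac{1}{7} i \sqrt{2751}}{2} + 83} = \sqrt{\frac{i \sqrt{2751}}{14} + 83} = \sqrt{83 + \frac{i \sqrt{2751}}{14}} \approx 9.1127 + 0.2056 i$)
$\frac{1}{R} = \frac{1}{\frac{1}{14} \sqrt{16268 + 14 i \sqrt{2751}}} = \frac{14}{\sqrt{16268 + 14 i \sqrt{2751}}}$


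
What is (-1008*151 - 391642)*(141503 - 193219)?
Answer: 28125746600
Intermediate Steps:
(-1008*151 - 391642)*(141503 - 193219) = (-152208 - 391642)*(-51716) = -543850*(-51716) = 28125746600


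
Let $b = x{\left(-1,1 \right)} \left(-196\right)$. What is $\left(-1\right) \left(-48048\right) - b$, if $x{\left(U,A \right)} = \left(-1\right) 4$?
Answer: $47264$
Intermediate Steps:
$x{\left(U,A \right)} = -4$
$b = 784$ ($b = \left(-4\right) \left(-196\right) = 784$)
$\left(-1\right) \left(-48048\right) - b = \left(-1\right) \left(-48048\right) - 784 = 48048 - 784 = 47264$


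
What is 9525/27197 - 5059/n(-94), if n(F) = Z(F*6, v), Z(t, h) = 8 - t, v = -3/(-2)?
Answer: -132141323/15556684 ≈ -8.4942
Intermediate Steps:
v = 3/2 (v = -3*(-1/2) = 3/2 ≈ 1.5000)
n(F) = 8 - 6*F (n(F) = 8 - F*6 = 8 - 6*F)
9525/27197 - 5059/n(-94) = 9525/27197 - 5059/(8 - 6*(-94)) = 9525*(1/27197) - 5059/(8 + 564) = 9525/27197 - 5059/572 = -132141323/15556684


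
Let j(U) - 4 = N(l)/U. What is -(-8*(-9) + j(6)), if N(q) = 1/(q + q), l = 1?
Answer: -913/12 ≈ -76.083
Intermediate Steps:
N(q) = 1/(2*q)
j(U) = 4 + 1/(2*U) (j(U) = 4 + ((½)/1)/U = 4 + ((½)*1)/U = 4 + 1/(2*U))
-(-8*(-9) + j(6)) = -(-8*(-9) + (4 + (½)/6)) = -(72 + (4 + (½)*(⅙))) = -(72 + (4 + 1/12)) = -(72 + 49/12) = -1*913/12 = -913/12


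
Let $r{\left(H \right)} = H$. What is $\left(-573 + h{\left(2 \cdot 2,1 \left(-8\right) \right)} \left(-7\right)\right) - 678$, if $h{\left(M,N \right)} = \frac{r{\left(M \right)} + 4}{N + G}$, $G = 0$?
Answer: $-1244$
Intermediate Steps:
$h{\left(M,N \right)} = \frac{4 + M}{N}$ ($h{\left(M,N \right)} = \frac{M + 4}{N + 0} = \frac{4 + M}{N}$)
$\left(-573 + h{\left(2 \cdot 2,1 \left(-8\right) \right)} \left(-7\right)\right) - 678 = \left(-573 + \frac{4 + 2 \cdot 2}{1 \left(-8\right)} \left(-7\right)\right) - 678 = \left(-573 + \frac{4 + 4}{-8} \left(-7\right)\right) - 678 = \left(-573 + \left(- \frac{1}{8}\right) 8 \left(-7\right)\right) - 678 = \left(-573 - -7\right) - 678 = \left(-573 + 7\right) - 678 = -566 - 678 = -1244$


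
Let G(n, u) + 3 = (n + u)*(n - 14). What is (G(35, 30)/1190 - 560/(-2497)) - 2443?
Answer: -3627568088/1485715 ≈ -2441.6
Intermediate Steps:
G(n, u) = -3 + (-14 + n)*(n + u) (G(n, u) = -3 + (n + u)*(n - 14) = -3 + (n + u)*(-14 + n) = -3 + (-14 + n)*(n + u))
(G(35, 30)/1190 - 560/(-2497)) - 2443 = ((-3 + 35**2 - 14*35 - 14*30 + 35*30)/1190 - 560/(-2497)) - 2443 = ((-3 + 1225 - 490 - 420 + 1050)*(1/1190) - 560*(-1/2497)) - 2443 = (1362*(1/1190) + 560/2497) - 2443 = (681/595 + 560/2497) - 2443 = 2033657/1485715 - 2443 = -3627568088/1485715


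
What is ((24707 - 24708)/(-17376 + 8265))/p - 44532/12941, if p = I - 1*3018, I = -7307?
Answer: -4189173124841/1217373781575 ≈ -3.4412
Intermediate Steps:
p = -10325 (p = -7307 - 1*3018 = -7307 - 3018 = -10325)
((24707 - 24708)/(-17376 + 8265))/p - 44532/12941 = ((24707 - 24708)/(-17376 + 8265))/(-10325) - 44532/12941 = -1/(-9111)*(-1/10325) - 44532*1/12941 = -1*(-1/9111)*(-1/10325) - 44532/12941 = (1/9111)*(-1/10325) - 44532/12941 = -1/94071075 - 44532/12941 = -4189173124841/1217373781575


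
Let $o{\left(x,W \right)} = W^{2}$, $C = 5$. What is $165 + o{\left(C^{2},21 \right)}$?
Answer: $606$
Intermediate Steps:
$165 + o{\left(C^{2},21 \right)} = 165 + 21^{2} = 165 + 441 = 606$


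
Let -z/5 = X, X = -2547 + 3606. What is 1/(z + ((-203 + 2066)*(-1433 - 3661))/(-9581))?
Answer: -9581/41241273 ≈ -0.00023232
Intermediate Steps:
X = 1059
z = -5295 (z = -5*1059 = -5295)
1/(z + ((-203 + 2066)*(-1433 - 3661))/(-9581)) = 1/(-5295 + ((-203 + 2066)*(-1433 - 3661))/(-9581)) = 1/(-5295 + (1863*(-5094))*(-1/9581)) = 1/(-5295 - 9490122*(-1/9581)) = 1/(-5295 + 9490122/9581) = 1/(-41241273/9581) = -9581/41241273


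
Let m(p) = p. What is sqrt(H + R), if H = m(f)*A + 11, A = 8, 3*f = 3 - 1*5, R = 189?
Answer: 2*sqrt(438)/3 ≈ 13.952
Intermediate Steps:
f = -2/3 (f = (3 - 1*5)/3 = (3 - 5)/3 = (1/3)*(-2) = -2/3 ≈ -0.66667)
H = 17/3 (H = -2/3*8 + 11 = -16/3 + 11 = 17/3 ≈ 5.6667)
sqrt(H + R) = sqrt(17/3 + 189) = sqrt(584/3) = 2*sqrt(438)/3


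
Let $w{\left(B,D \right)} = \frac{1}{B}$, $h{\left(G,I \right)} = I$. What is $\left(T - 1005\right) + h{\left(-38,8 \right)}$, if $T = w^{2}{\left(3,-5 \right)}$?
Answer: $- \frac{8972}{9} \approx -996.89$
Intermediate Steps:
$T = \frac{1}{9}$ ($T = \left(\frac{1}{3}\right)^{2} = \frac{1}{9} \approx 0.11111$)
$\left(T - 1005\right) + h{\left(-38,8 \right)} = \left(\frac{1}{9} - 1005\right) + 8 = - \frac{9044}{9} + 8 = - \frac{8972}{9}$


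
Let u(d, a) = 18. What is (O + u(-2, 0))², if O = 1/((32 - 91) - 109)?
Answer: 9138529/28224 ≈ 323.79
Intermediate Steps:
O = -1/168 (O = 1/(-59 - 109) = 1/(-168) = -1/168 ≈ -0.0059524)
(O + u(-2, 0))² = (-1/168 + 18)² = (3023/168)² = 9138529/28224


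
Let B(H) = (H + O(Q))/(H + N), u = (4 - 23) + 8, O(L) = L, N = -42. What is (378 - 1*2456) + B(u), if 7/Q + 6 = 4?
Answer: -220239/106 ≈ -2077.7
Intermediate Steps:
Q = -7/2 (Q = 7/(-6 + 4) = 7/(-2) = 7*(-½) = -7/2 ≈ -3.5000)
u = -11 (u = -19 + 8 = -11)
B(H) = (-7/2 + H)/(-42 + H) (B(H) = (H - 7/2)/(H - 42) = (-7/2 + H)/(-42 + H))
(378 - 1*2456) + B(u) = (378 - 1*2456) + (-7/2 - 11)/(-42 - 11) = (378 - 2456) - 29/2/(-53) = -2078 - 1/53*(-29/2) = -2078 + 29/106 = -220239/106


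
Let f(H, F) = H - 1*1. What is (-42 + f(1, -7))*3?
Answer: -126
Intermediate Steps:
f(H, F) = -1 + H (f(H, F) = H - 1 = -1 + H)
(-42 + f(1, -7))*3 = (-42 + (-1 + 1))*3 = (-42 + 0)*3 = -42*3 = -126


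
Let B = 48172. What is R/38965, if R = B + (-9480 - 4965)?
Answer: 33727/38965 ≈ 0.86557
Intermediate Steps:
R = 33727 (R = 48172 + (-9480 - 4965) = 48172 - 14445 = 33727)
R/38965 = 33727/38965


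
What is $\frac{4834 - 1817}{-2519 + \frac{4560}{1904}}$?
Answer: $- \frac{359023}{299476} \approx -1.1988$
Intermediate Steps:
$\frac{4834 - 1817}{-2519 + \frac{4560}{1904}} = \frac{3017}{-2519 + 4560 \cdot \frac{1}{1904}} = \frac{3017}{-2519 + \frac{285}{119}} = \frac{3017}{- \frac{299476}{119}} = 3017 \left(- \frac{119}{299476}\right) = - \frac{359023}{299476}$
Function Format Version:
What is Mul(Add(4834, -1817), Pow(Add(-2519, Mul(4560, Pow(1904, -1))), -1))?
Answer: Rational(-359023, 299476) ≈ -1.1988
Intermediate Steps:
Mul(Add(4834, -1817), Pow(Add(-2519, Mul(4560, Pow(1904, -1))), -1)) = Mul(3017, Pow(Add(-2519, Mul(4560, Rational(1, 1904))), -1)) = Mul(3017, Pow(Add(-2519, Rational(285, 119)), -1)) = Mul(3017, Pow(Rational(-299476, 119), -1)) = Mul(3017, Rational(-119, 299476)) = Rational(-359023, 299476)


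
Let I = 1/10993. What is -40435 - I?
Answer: -444501956/10993 ≈ -40435.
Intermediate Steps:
I = 1/10993 ≈ 9.0967e-5
-40435 - I = -40435 - 1*1/10993 = -40435 - 1/10993 = -444501956/10993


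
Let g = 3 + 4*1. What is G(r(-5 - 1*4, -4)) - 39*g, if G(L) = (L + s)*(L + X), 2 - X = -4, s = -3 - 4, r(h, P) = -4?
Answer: -295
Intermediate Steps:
s = -7
X = 6 (X = 2 - 1*(-4) = 2 + 4 = 6)
G(L) = (-7 + L)*(6 + L) (G(L) = (L - 7)*(L + 6) = (-7 + L)*(6 + L))
g = 7 (g = 3 + 4 = 7)
G(r(-5 - 1*4, -4)) - 39*g = (-42 + (-4)**2 - 1*(-4)) - 39*7 = (-42 + 16 + 4) - 273 = -22 - 273 = -295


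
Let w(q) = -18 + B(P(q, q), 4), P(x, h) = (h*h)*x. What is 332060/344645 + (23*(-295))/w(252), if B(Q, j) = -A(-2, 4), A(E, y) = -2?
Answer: 468745857/1102864 ≈ 425.03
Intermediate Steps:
P(x, h) = x*h² (P(x, h) = h²*x = x*h²)
B(Q, j) = 2 (B(Q, j) = -1*(-2) = 2)
w(q) = -16 (w(q) = -18 + 2 = -16)
332060/344645 + (23*(-295))/w(252) = 332060/344645 + (23*(-295))/(-16) = 332060*(1/344645) - 6785*(-1/16) = 66412/68929 + 6785/16 = 468745857/1102864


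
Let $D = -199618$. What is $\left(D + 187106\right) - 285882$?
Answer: $-298394$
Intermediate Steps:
$\left(D + 187106\right) - 285882 = \left(-199618 + 187106\right) - 285882 = -12512 - 285882 = -298394$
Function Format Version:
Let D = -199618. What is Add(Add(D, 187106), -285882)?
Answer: -298394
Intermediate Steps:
Add(Add(D, 187106), -285882) = Add(Add(-199618, 187106), -285882) = Add(-12512, -285882) = -298394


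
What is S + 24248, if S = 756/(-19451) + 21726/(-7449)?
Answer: 1170958865294/48296833 ≈ 24245.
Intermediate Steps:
S = -142741290/48296833 (S = 756*(-1/19451) + 21726*(-1/7449) = -756/19451 - 7242/2483 = -142741290/48296833 ≈ -2.9555)
S + 24248 = -142741290/48296833 + 24248 = 1170958865294/48296833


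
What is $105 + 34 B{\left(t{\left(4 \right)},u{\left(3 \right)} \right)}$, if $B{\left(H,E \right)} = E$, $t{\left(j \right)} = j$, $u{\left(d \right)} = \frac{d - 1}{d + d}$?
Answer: $\frac{349}{3} \approx 116.33$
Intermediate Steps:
$u{\left(d \right)} = \frac{-1 + d}{2 d}$
$105 + 34 B{\left(t{\left(4 \right)},u{\left(3 \right)} \right)} = 105 + 34 \frac{-1 + 3}{2 \cdot 3} = 105 + 34 \cdot \frac{1}{2} \cdot \frac{1}{3} \cdot 2 = 105 + 34 \cdot \frac{1}{3} = 105 + \frac{34}{3} = \frac{349}{3}$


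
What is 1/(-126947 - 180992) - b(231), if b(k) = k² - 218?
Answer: -16364802278/307939 ≈ -53143.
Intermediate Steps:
b(k) = -218 + k²
1/(-126947 - 180992) - b(231) = 1/(-126947 - 180992) - (-218 + 231²) = 1/(-307939) - (-218 + 53361) = -1/307939 - 1*53143 = -1/307939 - 53143 = -16364802278/307939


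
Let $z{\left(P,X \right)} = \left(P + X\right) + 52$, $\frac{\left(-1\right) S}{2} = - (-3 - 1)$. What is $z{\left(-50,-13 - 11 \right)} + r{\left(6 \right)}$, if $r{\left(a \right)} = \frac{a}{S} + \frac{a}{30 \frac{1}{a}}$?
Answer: $- \frac{431}{20} \approx -21.55$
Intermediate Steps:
$S = -8$ ($S = - 2 \left(- (-3 - 1)\right) = - 2 \left(\left(-1\right) \left(-4\right)\right) = \left(-2\right) 4 = -8$)
$z{\left(P,X \right)} = 52 + P + X$
$r{\left(a \right)} = - \frac{a}{8} + \frac{a^{2}}{30}$ ($r{\left(a \right)} = \frac{a}{-8} + \frac{a}{30 \frac{1}{a}} = a \left(- \frac{1}{8}\right) + a \frac{a}{30} = - \frac{a}{8} + \frac{a^{2}}{30}$)
$z{\left(-50,-13 - 11 \right)} + r{\left(6 \right)} = \left(52 - 50 - 24\right) + \frac{1}{120} \cdot 6 \left(-15 + 4 \cdot 6\right) = \left(52 - 50 - 24\right) + \frac{1}{120} \cdot 6 \left(-15 + 24\right) = \left(52 - 50 - 24\right) + \frac{1}{120} \cdot 6 \cdot 9 = -22 + \frac{9}{20} = - \frac{431}{20}$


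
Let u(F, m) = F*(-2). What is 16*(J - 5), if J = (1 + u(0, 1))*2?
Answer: -48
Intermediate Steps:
u(F, m) = -2*F
J = 2 (J = (1 - 2*0)*2 = (1 + 0)*2 = 1*2 = 2)
16*(J - 5) = 16*(2 - 5) = 16*(-3) = -48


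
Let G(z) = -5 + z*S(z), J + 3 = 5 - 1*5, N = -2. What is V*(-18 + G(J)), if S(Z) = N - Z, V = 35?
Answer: -910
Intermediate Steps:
S(Z) = -2 - Z
J = -3 (J = -3 + (5 - 1*5) = -3 + (5 - 5) = -3 + 0 = -3)
G(z) = -5 + z*(-2 - z)
V*(-18 + G(J)) = 35*(-18 + (-5 - 1*(-3)*(2 - 3))) = 35*(-18 + (-5 - 1*(-3)*(-1))) = 35*(-18 + (-5 - 3)) = 35*(-18 - 8) = 35*(-26) = -910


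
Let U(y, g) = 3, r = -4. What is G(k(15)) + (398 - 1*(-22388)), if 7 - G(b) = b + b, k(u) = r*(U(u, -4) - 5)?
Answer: 22777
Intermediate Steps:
k(u) = 8 (k(u) = -4*(3 - 5) = -4*(-2) = 8)
G(b) = 7 - 2*b (G(b) = 7 - (b + b) = 7 - 2*b)
G(k(15)) + (398 - 1*(-22388)) = (7 - 2*8) + (398 - 1*(-22388)) = (7 - 16) + (398 + 22388) = -9 + 22786 = 22777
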